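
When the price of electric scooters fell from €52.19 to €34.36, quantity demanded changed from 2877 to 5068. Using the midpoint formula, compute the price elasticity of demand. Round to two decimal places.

%ΔQ = (5068 − 2877)/[(2877 + 5068)/2] = 2191/3972.5 ≈ 0.5515.
%Δp = (34.36 − 52.19)/[(52.19 + 34.36)/2] = -17.83/43.275 ≈ -0.4120.
Arc elasticity E = %ΔQ/%Δp ≈ 0.5515/-0.4120 ≈ -1.34.
|E| > 1: demand is elastic over this range.

-1.34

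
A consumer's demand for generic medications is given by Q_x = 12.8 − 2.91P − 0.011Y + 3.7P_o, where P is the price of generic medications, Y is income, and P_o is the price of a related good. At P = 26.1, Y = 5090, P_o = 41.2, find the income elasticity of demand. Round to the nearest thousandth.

At the given point, Q_x = 12.8 − 2.91(26.1) − 0.011(5090) + 3.7(41.2) = 12.8 − 75.951 − 55.99 + 152.44 = 33.299.
∂Q_x/∂Y = −0.011, so E_I = -0.011·(5090/33.299) ≈ -1.681.
E_I < 0: inferior good.

-1.681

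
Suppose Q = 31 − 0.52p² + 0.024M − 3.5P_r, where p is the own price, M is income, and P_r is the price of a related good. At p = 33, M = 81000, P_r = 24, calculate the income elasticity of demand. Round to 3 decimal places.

1.467

First evaluate Q: 31 − 0.52(33)² + 0.024(81000) − 3.5(24) = 31 − 566.28 + 1944 − 84 = 1324.72.
∂Q/∂M = +0.024, so E_I = 0.024·(81000/1324.72) ≈ 1.467.
E_I > 1: normal good (luxury).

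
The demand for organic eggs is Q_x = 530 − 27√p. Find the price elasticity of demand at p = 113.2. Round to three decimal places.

-0.592

At p = 113.2, Q_x = 242.7322.
dQ_x/dp = −27/(2√p) = −27/(2·10.6395).
Point elasticity E = (dQ_x/dp)·(p/Q_x) = -1.2689 × 113.2/242.7322 ≈ -0.592.
|E| < 1, so demand is inelastic at this price.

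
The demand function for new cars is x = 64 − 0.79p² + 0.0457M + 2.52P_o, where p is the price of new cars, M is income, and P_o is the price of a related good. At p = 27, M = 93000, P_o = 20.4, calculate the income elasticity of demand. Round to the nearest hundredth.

1.12

At the given point, x = 64 − 0.79(27)² + 0.0457(93000) + 2.52(20.4) = 64 − 575.91 + 4250.1 + 51.408 = 3789.598.
∂x/∂M = +0.0457, so E_I = 0.0457·(93000/3789.598) ≈ 1.12.
E_I > 1: normal good (luxury).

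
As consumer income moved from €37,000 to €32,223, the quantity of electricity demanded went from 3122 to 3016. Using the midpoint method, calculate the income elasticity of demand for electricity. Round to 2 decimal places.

0.25

%ΔQ = (3016 − 3122)/[(3122+3016)/2] = -106/3069 ≈ -0.0345.
%ΔY = (32,223 − 37,000)/[(37,000+32,223)/2] = -4777/34611.5 ≈ -0.1380.
E_I = %ΔQ/%ΔY ≈ 0.25.
E_I ∈ (0,1): normal good (necessity).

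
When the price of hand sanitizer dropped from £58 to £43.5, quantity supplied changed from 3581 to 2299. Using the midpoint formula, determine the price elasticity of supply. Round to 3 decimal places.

%Δq = (2299 − 3581)/[(3581 + 2299)/2] = -1282/2940 ≈ -0.4361.
%Δp = (43.5 − 58)/[(58 + 43.5)/2] = -14.5/50.75 ≈ -0.2857.
Arc elasticity E = %Δq/%Δp ≈ -0.4361/-0.2857 ≈ 1.526.
|E| > 1: supply is elastic over this range.

1.526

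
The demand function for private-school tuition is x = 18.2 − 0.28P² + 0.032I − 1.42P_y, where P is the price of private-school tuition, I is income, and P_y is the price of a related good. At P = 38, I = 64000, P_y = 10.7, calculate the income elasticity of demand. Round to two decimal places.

Evaluating quantity at (P, I, P_y) gives x = 18.2 − 0.28(38)² + 0.032(64000) − 1.42(10.7) = 18.2 − 404.32 + 2048 − 15.194 = 1646.686.
∂x/∂I = +0.032, so E_I = 0.032·(64000/1646.686) ≈ 1.24.
E_I > 1: normal good (luxury).

1.24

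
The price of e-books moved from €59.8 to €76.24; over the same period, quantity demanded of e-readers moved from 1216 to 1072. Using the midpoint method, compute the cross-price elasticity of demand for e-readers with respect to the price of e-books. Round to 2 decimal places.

%ΔQ_x = (1072 − 1216)/[(1216+1072)/2] = -144/1144 ≈ -0.1259.
%ΔP_y = (76.24 − 59.8)/[(59.8+76.24)/2] ≈ 0.2417.
E_xy = -0.1259/0.2417 ≈ -0.52.
E_xy < 0, so e-readers and e-books are complements.

-0.52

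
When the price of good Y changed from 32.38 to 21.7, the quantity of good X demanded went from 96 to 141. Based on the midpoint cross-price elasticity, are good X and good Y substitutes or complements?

complements

%ΔQ_x = (141 − 96)/[(96+141)/2] = 45/118.5 ≈ 0.3797.
%ΔP_y = (21.7 − 32.38)/[(32.38+21.7)/2] ≈ -0.3950.
E_xy = 0.3797/-0.3950 ≈ -0.961.
E_xy < 0, so the goods are complements.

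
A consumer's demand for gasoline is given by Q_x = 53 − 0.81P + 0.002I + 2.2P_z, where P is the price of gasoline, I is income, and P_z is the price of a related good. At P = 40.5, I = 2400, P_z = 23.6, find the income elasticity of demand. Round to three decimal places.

First evaluate Q_x: 53 − 0.81(40.5) + 0.002(2400) + 2.2(23.6) = 53 − 32.805 + 4.8 + 51.92 = 76.915.
∂Q_x/∂I = +0.002, so E_I = 0.002·(2400/76.915) ≈ 0.062.
E_I ∈ (0,1): normal good (necessity).

0.062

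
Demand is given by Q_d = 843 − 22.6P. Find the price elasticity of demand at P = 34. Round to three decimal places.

-10.300

At P = 34, Q_d = 74.6.
dQ_d/dP = −22.6.
Point elasticity E = (dQ_d/dP)·(P/Q_d) = -22.6 × 34/74.6 ≈ -10.300.
|E| > 1, so demand is elastic at this price.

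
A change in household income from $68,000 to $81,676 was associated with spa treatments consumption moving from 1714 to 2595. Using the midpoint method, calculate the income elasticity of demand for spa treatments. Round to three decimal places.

%ΔQ = (2595 − 1714)/[(1714+2595)/2] = 881/2154.5 ≈ 0.4089.
%ΔI = (81,676 − 68,000)/[(68,000+81,676)/2] = 13676/74838 ≈ 0.1827.
E_I = %ΔQ/%ΔI ≈ 2.238.
E_I > 1: normal good (luxury).

2.238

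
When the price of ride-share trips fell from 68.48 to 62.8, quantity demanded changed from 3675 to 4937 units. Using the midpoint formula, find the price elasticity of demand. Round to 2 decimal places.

-3.39

%Δq = (4937 − 3675)/[(3675 + 4937)/2] = 1262/4306 ≈ 0.2931.
%ΔP = (62.8 − 68.48)/[(68.48 + 62.8)/2] = -5.68/65.64 ≈ -0.0865.
Arc elasticity E = %Δq/%ΔP ≈ 0.2931/-0.0865 ≈ -3.39.
|E| > 1: demand is elastic over this range.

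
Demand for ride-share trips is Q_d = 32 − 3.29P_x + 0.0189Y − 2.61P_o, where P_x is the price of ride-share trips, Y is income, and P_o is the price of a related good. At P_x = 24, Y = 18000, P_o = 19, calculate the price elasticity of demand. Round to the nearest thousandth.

First evaluate Q_d: 32 − 3.29(24) + 0.0189(18000) − 2.61(19) = 32 − 78.96 + 340.2 − 49.59 = 243.65.
∂Q_d/∂P_x = −3.29, so E_p = (−3.29)·(24/243.65) ≈ -0.324.
|E_p| < 1: demand is inelastic.

-0.324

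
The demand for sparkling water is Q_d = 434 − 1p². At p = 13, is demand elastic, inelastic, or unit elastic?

elastic

At p = 13, Q_d = 265.
dQ_d/dp = −2·1·p = −26.
Point elasticity E = (dQ_d/dp)·(p/Q_d) = -26 × 13/265 ≈ -1.275.
|E| ≈ 1.275 > 1, so demand is elastic.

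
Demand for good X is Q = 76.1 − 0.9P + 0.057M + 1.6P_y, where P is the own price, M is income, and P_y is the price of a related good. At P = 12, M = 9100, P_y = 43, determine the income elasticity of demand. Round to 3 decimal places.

0.795

Q = 76.1 − 0.9(12) + 0.057(9100) + 1.6(43) = 76.1 − 10.8 + 518.7 + 68.8 = 652.8.
∂Q/∂M = +0.057, so E_I = 0.057·(9100/652.8) ≈ 0.795.
E_I ∈ (0,1): normal good (necessity).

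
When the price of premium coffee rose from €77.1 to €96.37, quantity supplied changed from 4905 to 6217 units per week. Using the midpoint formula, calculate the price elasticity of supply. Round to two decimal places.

%ΔQ = (6217 − 4905)/[(4905 + 6217)/2] = 1312/5561 ≈ 0.2359.
%ΔP = (96.37 − 77.1)/[(77.1 + 96.37)/2] = 19.27/86.735 ≈ 0.2222.
Arc elasticity E = %ΔQ/%ΔP ≈ 0.2359/0.2222 ≈ 1.06.
|E| > 1: supply is elastic over this range.

1.06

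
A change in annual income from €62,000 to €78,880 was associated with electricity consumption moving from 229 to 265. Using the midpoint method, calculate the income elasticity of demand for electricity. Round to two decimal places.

%ΔQ = (265 − 229)/[(229+265)/2] = 36/247 ≈ 0.1457.
%ΔI = (78,880 − 62,000)/[(62,000+78,880)/2] = 16880/70440 ≈ 0.2396.
E_I = %ΔQ/%ΔI ≈ 0.61.
E_I ∈ (0,1): normal good (necessity).

0.61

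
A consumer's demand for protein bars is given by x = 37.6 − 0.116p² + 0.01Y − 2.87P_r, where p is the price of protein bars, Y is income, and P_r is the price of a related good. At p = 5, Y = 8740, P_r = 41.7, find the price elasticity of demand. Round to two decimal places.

Substituting, x = 37.6 − 0.116(5)² + 0.01(8740) − 2.87(41.7) = 37.6 − 2.9 + 87.4 − 119.679 = 2.421.
∂x/∂p = −2·0.116·p = -1.16, so E_p = -1.16·(5/2.421) ≈ -2.40.
|E_p| > 1: demand is elastic.

-2.40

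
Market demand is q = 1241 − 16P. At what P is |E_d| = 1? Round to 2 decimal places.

For linear demand q = a − bP, E = −bP/(a − bP). |E| = 1 ⇒ bP = a − bP ⇒ P = a/(2b).
P = 1241/(2·16) ≈ 38.78.

38.78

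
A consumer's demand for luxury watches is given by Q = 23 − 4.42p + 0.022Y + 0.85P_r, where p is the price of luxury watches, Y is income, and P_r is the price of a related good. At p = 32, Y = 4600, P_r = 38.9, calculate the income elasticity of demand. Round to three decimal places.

At the given point, Q = 23 − 4.42(32) + 0.022(4600) + 0.85(38.9) = 23 − 141.44 + 101.2 + 33.065 = 15.825.
∂Q/∂Y = +0.022, so E_I = 0.022·(4600/15.825) ≈ 6.395.
E_I > 1: normal good (luxury).

6.395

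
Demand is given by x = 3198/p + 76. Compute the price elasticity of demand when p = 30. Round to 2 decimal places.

At p = 30, x = 182.6.
dx/dp = −3198/p² = −3.5533.
Point elasticity E = (dx/dp)·(p/x) = -3.5533 × 30/182.6 ≈ -0.58.
|E| < 1, so demand is inelastic at this price.

-0.58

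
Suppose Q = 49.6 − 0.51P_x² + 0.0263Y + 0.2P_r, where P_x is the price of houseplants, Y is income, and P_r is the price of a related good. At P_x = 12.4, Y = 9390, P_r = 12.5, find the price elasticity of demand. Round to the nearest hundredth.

-0.71

At the given point, Q = 49.6 − 0.51(12.4)² + 0.0263(9390) + 0.2(12.5) = 49.6 − 78.4176 + 246.957 + 2.5 = 220.6394.
∂Q/∂P_x = −2·0.51·P_x = -12.648, so E_p = -12.648·(12.4/220.6394) ≈ -0.71.
|E_p| < 1: demand is inelastic.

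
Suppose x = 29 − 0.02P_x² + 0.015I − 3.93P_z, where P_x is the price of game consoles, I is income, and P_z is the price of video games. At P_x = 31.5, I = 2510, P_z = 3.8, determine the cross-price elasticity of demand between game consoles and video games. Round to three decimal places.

At the given point, x = 29 − 0.02(31.5)² + 0.015(2510) − 3.93(3.8) = 29 − 19.845 + 37.65 − 14.934 = 31.871.
∂x/∂P_z = −3.93, so E_xy = -3.93·(3.8/31.871) ≈ -0.469.
E_xy < 0: the goods are complements.

-0.469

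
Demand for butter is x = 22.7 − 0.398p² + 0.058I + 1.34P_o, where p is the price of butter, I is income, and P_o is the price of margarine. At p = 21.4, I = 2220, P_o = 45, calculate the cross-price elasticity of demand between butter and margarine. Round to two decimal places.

At the given point, x = 22.7 − 0.398(21.4)² + 0.058(2220) + 1.34(45) = 22.7 − 182.2681 + 128.76 + 60.3 = 29.4919.
∂x/∂P_o = +1.34, so E_xy = 1.34·(45/29.4919) ≈ 2.04.
E_xy > 0: the goods are substitutes.

2.04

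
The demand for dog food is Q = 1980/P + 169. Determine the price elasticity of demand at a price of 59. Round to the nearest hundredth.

At P = 59, Q = 202.5593.
dQ/dP = −1980/P² = −0.5688.
Point elasticity E = (dQ/dP)·(P/Q) = -0.5688 × 59/202.5593 ≈ -0.17.
|E| < 1, so demand is inelastic at this price.

-0.17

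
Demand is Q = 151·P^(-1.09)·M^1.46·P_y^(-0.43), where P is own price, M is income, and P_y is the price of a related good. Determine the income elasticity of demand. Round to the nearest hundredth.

1.46

For a Cobb–Douglas (constant-elasticity) form Q = A·M^α·…, the elasticity with respect to M equals the exponent α at every point.
Here the exponent on M is 1.46, so the income elasticity of demand is 1.46.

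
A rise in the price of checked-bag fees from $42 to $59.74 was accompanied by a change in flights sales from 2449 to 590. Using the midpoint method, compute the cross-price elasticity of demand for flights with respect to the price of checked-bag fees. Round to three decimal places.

-3.508

%ΔQ_x = (590 − 2449)/[(2449+590)/2] = -1859/1519.5 ≈ -1.2234.
%ΔP_y = (59.74 − 42)/[(42+59.74)/2] ≈ 0.3487.
E_xy = -1.2234/0.3487 ≈ -3.508.
E_xy < 0, so flights and checked-bag fees are complements.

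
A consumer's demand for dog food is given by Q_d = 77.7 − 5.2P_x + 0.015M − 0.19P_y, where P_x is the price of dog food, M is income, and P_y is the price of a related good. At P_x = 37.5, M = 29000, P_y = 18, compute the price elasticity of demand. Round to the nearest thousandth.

First evaluate Q_d: 77.7 − 5.2(37.5) + 0.015(29000) − 0.19(18) = 77.7 − 195 + 435 − 3.42 = 314.28.
∂Q_d/∂P_x = −5.2, so E_p = (−5.2)·(37.5/314.28) ≈ -0.620.
|E_p| < 1: demand is inelastic.

-0.620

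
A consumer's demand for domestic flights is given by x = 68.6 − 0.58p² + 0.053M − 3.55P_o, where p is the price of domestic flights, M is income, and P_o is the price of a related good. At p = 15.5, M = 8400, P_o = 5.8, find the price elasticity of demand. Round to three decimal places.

-0.788

x = 68.6 − 0.58(15.5)² + 0.053(8400) − 3.55(5.8) = 68.6 − 139.345 + 445.2 − 20.59 = 353.865.
∂x/∂p = −2·0.58·p = -17.98, so E_p = -17.98·(15.5/353.865) ≈ -0.788.
|E_p| < 1: demand is inelastic.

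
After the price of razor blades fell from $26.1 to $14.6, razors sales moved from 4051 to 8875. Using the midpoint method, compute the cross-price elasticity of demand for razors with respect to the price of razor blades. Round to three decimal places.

%ΔQ_x = (8875 − 4051)/[(4051+8875)/2] = 4824/6463 ≈ 0.7464.
%ΔP_y = (14.6 − 26.1)/[(26.1+14.6)/2] ≈ -0.5651.
E_xy = 0.7464/-0.5651 ≈ -1.321.
E_xy < 0, so razors and razor blades are complements.

-1.321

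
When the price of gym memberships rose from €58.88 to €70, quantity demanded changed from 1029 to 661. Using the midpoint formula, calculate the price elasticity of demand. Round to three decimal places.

%ΔQ = (661 − 1029)/[(1029 + 661)/2] = -368/845 ≈ -0.4355.
%Δp = (70 − 58.88)/[(58.88 + 70)/2] = 11.12/64.44 ≈ 0.1726.
Arc elasticity E = %ΔQ/%Δp ≈ -0.4355/0.1726 ≈ -2.524.
|E| > 1: demand is elastic over this range.

-2.524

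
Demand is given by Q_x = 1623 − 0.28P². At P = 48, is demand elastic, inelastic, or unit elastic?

At P = 48, Q_x = 977.88.
dQ_x/dP = −2·0.28·P = −26.88.
Point elasticity E = (dQ_x/dP)·(P/Q_x) = -26.88 × 48/977.88 ≈ -1.319.
|E| ≈ 1.319 > 1, so demand is elastic.

elastic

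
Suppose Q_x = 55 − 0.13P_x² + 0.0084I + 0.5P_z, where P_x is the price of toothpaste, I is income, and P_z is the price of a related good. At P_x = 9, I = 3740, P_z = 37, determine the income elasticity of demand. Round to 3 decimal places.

0.333

First evaluate Q_x: 55 − 0.13(9)² + 0.0084(3740) + 0.5(37) = 55 − 10.53 + 31.416 + 18.5 = 94.386.
∂Q_x/∂I = +0.0084, so E_I = 0.0084·(3740/94.386) ≈ 0.333.
E_I ∈ (0,1): normal good (necessity).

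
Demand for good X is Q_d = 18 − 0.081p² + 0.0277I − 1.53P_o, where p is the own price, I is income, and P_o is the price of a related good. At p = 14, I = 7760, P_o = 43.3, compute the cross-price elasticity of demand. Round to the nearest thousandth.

At the given point, Q_d = 18 − 0.081(14)² + 0.0277(7760) − 1.53(43.3) = 18 − 15.876 + 214.952 − 66.249 = 150.827.
∂Q_d/∂P_o = −1.53, so E_xy = -1.53·(43.3/150.827) ≈ -0.439.
E_xy < 0: the goods are complements.

-0.439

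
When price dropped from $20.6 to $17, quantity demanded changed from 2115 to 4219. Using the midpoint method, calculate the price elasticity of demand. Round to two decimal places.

%Δq = (4219 − 2115)/[(2115 + 4219)/2] = 2104/3167 ≈ 0.6644.
%Δp = (17 − 20.6)/[(20.6 + 17)/2] = -3.6/18.8 ≈ -0.1915.
Arc elasticity E = %Δq/%Δp ≈ 0.6644/-0.1915 ≈ -3.47.
|E| > 1: demand is elastic over this range.

-3.47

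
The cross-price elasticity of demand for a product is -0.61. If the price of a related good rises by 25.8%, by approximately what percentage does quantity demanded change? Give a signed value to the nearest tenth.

%ΔQ ≈ E × %ΔP_y = (-0.61) × (25.8%) ≈ -15.7%.

-15.7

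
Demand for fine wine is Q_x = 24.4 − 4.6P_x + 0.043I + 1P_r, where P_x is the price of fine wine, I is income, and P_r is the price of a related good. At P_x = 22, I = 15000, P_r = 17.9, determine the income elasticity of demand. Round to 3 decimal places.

1.100

At the given point, Q_x = 24.4 − 4.6(22) + 0.043(15000) + 1(17.9) = 24.4 − 101.2 + 645 + 17.9 = 586.1.
∂Q_x/∂I = +0.043, so E_I = 0.043·(15000/586.1) ≈ 1.100.
E_I > 1: normal good (luxury).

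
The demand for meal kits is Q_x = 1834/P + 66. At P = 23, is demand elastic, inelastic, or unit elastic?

At P = 23, Q_x = 145.7391.
dQ_x/dP = −1834/P² = −3.4669.
Point elasticity E = (dQ_x/dP)·(P/Q_x) = -3.4669 × 23/145.7391 ≈ -0.547.
|E| ≈ 0.547 < 1, so demand is inelastic.

inelastic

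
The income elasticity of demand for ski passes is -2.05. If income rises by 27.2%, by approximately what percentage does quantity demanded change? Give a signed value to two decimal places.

%ΔQ ≈ E × %ΔI = (-2.05) × (27.2%) = -55.76%.

-55.76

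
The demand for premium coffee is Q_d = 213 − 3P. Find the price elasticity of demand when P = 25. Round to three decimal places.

At P = 25, Q_d = 138.
dQ_d/dP = −3.
Point elasticity E = (dQ_d/dP)·(P/Q_d) = -3 × 25/138 ≈ -0.543.
|E| < 1, so demand is inelastic at this price.

-0.543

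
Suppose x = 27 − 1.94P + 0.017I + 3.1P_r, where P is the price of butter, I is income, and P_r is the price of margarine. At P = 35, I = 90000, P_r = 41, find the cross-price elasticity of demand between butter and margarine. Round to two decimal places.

x = 27 − 1.94(35) + 0.017(90000) + 3.1(41) = 27 − 67.9 + 1530 + 127.1 = 1616.2.
∂x/∂P_r = +3.1, so E_xy = 3.1·(41/1616.2) ≈ 0.08.
E_xy > 0: the goods are substitutes.

0.08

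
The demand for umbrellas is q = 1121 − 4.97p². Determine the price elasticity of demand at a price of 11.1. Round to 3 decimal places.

-2.408

At p = 11.1, q = 508.6463.
dq/dp = −2·4.97·p = −110.334.
Point elasticity E = (dq/dp)·(p/q) = -110.334 × 11.1/508.6463 ≈ -2.408.
|E| > 1, so demand is elastic at this price.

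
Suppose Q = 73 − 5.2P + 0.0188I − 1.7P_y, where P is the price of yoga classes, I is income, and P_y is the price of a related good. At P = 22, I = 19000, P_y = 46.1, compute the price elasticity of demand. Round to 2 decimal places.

-0.48

At the given point, Q = 73 − 5.2(22) + 0.0188(19000) − 1.7(46.1) = 73 − 114.4 + 357.2 − 78.37 = 237.43.
∂Q/∂P = −5.2, so E_p = (−5.2)·(22/237.43) ≈ -0.48.
|E_p| < 1: demand is inelastic.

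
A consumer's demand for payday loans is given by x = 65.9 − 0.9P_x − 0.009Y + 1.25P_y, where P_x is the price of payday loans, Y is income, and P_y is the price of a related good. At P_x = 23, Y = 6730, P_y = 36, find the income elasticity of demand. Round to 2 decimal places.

At the given point, x = 65.9 − 0.9(23) − 0.009(6730) + 1.25(36) = 65.9 − 20.7 − 60.57 + 45 = 29.63.
∂x/∂Y = −0.009, so E_I = -0.009·(6730/29.63) ≈ -2.04.
E_I < 0: inferior good.

-2.04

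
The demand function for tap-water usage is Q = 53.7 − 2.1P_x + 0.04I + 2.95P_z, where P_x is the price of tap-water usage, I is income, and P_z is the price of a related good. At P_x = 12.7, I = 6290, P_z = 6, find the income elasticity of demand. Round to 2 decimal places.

0.85

First evaluate Q: 53.7 − 2.1(12.7) + 0.04(6290) + 2.95(6) = 53.7 − 26.67 + 251.6 + 17.7 = 296.33.
∂Q/∂I = +0.04, so E_I = 0.04·(6290/296.33) ≈ 0.85.
E_I ∈ (0,1): normal good (necessity).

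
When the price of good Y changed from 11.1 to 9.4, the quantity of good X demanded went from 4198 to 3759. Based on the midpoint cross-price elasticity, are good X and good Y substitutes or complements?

%ΔQ_x = (3759 − 4198)/[(4198+3759)/2] = -439/3978.5 ≈ -0.1103.
%ΔP_y = (9.4 − 11.1)/[(11.1+9.4)/2] ≈ -0.1659.
E_xy = -0.1103/-0.1659 ≈ 0.665.
E_xy > 0, so the goods are substitutes.

substitutes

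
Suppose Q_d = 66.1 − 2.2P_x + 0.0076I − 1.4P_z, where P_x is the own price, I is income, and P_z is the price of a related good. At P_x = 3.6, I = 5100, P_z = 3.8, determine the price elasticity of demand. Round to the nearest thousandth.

First evaluate Q_d: 66.1 − 2.2(3.6) + 0.0076(5100) − 1.4(3.8) = 66.1 − 7.92 + 38.76 − 5.32 = 91.62.
∂Q_d/∂P_x = −2.2, so E_p = (−2.2)·(3.6/91.62) ≈ -0.086.
|E_p| < 1: demand is inelastic.

-0.086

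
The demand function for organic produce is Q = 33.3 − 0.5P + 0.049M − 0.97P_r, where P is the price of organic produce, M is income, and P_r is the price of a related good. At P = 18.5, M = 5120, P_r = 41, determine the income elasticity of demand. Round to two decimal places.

At the given point, Q = 33.3 − 0.5(18.5) + 0.049(5120) − 0.97(41) = 33.3 − 9.25 + 250.88 − 39.77 = 235.16.
∂Q/∂M = +0.049, so E_I = 0.049·(5120/235.16) ≈ 1.07.
E_I > 1: normal good (luxury).

1.07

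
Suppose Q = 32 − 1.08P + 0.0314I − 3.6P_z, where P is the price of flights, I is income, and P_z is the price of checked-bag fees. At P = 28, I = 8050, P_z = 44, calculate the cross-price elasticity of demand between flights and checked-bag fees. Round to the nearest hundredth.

-1.65

Evaluating quantity at (P, I, P_z) gives Q = 32 − 1.08(28) + 0.0314(8050) − 3.6(44) = 32 − 30.24 + 252.77 − 158.4 = 96.13.
∂Q/∂P_z = −3.6, so E_xy = -3.6·(44/96.13) ≈ -1.65.
E_xy < 0: the goods are complements.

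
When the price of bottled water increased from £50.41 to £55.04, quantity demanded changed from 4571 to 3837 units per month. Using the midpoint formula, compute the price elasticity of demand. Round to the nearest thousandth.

-1.988

%ΔQ = (3837 − 4571)/[(4571 + 3837)/2] = -734/4204 ≈ -0.1746.
%ΔP = (55.04 − 50.41)/[(50.41 + 55.04)/2] = 4.63/52.725 ≈ 0.0878.
Arc elasticity E = %ΔQ/%ΔP ≈ -0.1746/0.0878 ≈ -1.988.
|E| > 1: demand is elastic over this range.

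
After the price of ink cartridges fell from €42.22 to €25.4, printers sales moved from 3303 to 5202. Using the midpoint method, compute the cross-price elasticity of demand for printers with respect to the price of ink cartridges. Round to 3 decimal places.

%ΔQ_x = (5202 − 3303)/[(3303+5202)/2] = 1899/4252.5 ≈ 0.4466.
%ΔP_y = (25.4 − 42.22)/[(42.22+25.4)/2] ≈ -0.4975.
E_xy = 0.4466/-0.4975 ≈ -0.898.
E_xy < 0, so printers and ink cartridges are complements.

-0.898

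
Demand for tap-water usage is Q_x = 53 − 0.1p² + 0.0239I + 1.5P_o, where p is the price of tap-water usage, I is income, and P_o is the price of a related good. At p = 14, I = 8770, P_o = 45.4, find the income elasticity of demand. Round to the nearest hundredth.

0.67

Substituting, Q_x = 53 − 0.1(14)² + 0.0239(8770) + 1.5(45.4) = 53 − 19.6 + 209.603 + 68.1 = 311.103.
∂Q_x/∂I = +0.0239, so E_I = 0.0239·(8770/311.103) ≈ 0.67.
E_I ∈ (0,1): normal good (necessity).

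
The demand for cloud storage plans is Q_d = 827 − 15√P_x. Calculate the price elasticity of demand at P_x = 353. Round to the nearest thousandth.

At P_x = 353, Q_d = 545.1756.
dQ_d/dP_x = −15/(2√P_x) = −15/(2·18.7883).
Point elasticity E = (dQ_d/dP_x)·(P_x/Q_d) = -0.3992 × 353/545.1756 ≈ -0.258.
|E| < 1, so demand is inelastic at this price.

-0.258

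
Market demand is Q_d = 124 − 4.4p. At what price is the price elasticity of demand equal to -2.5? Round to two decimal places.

Set −bp/(a − bp) = −2.5 ⇒ bp = 2.5(a − bp) ⇒ bp(1+2.5) = 2.5·a.
p = 2.5·124/(4.4·3.5) ≈ 20.13.

20.13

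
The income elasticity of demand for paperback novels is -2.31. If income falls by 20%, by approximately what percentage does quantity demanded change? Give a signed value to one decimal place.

46.2

%ΔQ ≈ E × %ΔI = (-2.31) × (-20%) = 46.2%.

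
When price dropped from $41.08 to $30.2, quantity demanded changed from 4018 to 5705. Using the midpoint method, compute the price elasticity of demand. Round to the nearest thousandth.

-1.137

%ΔQ = (5705 − 4018)/[(4018 + 5705)/2] = 1687/4861.5 ≈ 0.3470.
%Δp = (30.2 − 41.08)/[(41.08 + 30.2)/2] = -10.88/35.64 ≈ -0.3053.
Arc elasticity E = %ΔQ/%Δp ≈ 0.3470/-0.3053 ≈ -1.137.
|E| > 1: demand is elastic over this range.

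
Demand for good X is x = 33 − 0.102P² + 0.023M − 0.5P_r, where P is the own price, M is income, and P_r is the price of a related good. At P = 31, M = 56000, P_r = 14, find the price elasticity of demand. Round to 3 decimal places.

-0.161

x = 33 − 0.102(31)² + 0.023(56000) − 0.5(14) = 33 − 98.022 + 1288 − 7 = 1215.978.
∂x/∂P = −2·0.102·P = -6.324, so E_p = -6.324·(31/1215.978) ≈ -0.161.
|E_p| < 1: demand is inelastic.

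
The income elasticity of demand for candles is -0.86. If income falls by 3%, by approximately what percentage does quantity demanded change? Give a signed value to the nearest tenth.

%ΔQ ≈ E × %ΔI = (-0.86) × (-3%) ≈ 2.6%.

2.6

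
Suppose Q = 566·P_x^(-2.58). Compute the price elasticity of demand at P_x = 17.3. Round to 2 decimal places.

-2.58

For a Cobb–Douglas (constant-elasticity) form Q = A·P_x^α·…, the elasticity with respect to P_x equals the exponent α at every point.
Here the exponent on P_x is -2.58, so the price elasticity of demand is -2.58.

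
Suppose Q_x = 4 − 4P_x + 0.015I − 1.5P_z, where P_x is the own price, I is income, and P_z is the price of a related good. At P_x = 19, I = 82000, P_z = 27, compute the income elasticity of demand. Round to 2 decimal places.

Q_x = 4 − 4(19) + 0.015(82000) − 1.5(27) = 4 − 76 + 1230 − 40.5 = 1117.5.
∂Q_x/∂I = +0.015, so E_I = 0.015·(82000/1117.5) ≈ 1.10.
E_I > 1: normal good (luxury).

1.10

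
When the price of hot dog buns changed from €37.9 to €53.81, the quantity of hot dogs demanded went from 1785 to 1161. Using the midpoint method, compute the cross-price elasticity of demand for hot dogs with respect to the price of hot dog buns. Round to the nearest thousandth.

%ΔQ_x = (1161 − 1785)/[(1785+1161)/2] = -624/1473 ≈ -0.4236.
%ΔP_y = (53.81 − 37.9)/[(37.9+53.81)/2] ≈ 0.3470.
E_xy = -0.4236/0.3470 ≈ -1.221.
E_xy < 0, so hot dogs and hot dog buns are complements.

-1.221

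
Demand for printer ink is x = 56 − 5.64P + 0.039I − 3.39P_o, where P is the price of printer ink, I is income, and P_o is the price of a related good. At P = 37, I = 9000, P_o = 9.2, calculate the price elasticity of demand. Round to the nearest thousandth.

First evaluate x: 56 − 5.64(37) + 0.039(9000) − 3.39(9.2) = 56 − 208.68 + 351 − 31.188 = 167.132.
∂x/∂P = −5.64, so E_p = (−5.64)·(37/167.132) ≈ -1.249.
|E_p| > 1: demand is elastic.

-1.249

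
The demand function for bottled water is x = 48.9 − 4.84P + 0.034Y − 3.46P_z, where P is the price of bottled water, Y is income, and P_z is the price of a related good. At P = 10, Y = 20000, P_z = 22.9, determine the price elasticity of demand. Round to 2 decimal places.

Substituting, x = 48.9 − 4.84(10) + 0.034(20000) − 3.46(22.9) = 48.9 − 48.4 + 680 − 79.234 = 601.266.
∂x/∂P = −4.84, so E_p = (−4.84)·(10/601.266) ≈ -0.08.
|E_p| < 1: demand is inelastic.

-0.08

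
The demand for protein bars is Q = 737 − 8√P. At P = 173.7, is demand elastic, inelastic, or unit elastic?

inelastic

At P = 173.7, Q = 631.5638.
dQ/dP = −8/(2√P) = −8/(2·13.1795).
Point elasticity E = (dQ/dP)·(P/Q) = -0.3035 × 173.7/631.5638 ≈ -0.083.
|E| ≈ 0.083 < 1, so demand is inelastic.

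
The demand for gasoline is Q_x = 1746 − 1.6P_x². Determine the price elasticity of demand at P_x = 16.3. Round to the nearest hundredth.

At P_x = 16.3, Q_x = 1320.896.
dQ_x/dP_x = −2·1.6·P_x = −52.16.
Point elasticity E = (dQ_x/dP_x)·(P_x/Q_x) = -52.16 × 16.3/1320.896 ≈ -0.64.
|E| < 1, so demand is inelastic at this price.

-0.64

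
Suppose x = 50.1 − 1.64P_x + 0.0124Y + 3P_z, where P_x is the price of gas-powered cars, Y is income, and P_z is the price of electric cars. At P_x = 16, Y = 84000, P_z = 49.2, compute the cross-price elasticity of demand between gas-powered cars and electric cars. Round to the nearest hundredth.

0.12

Substituting, x = 50.1 − 1.64(16) + 0.0124(84000) + 3(49.2) = 50.1 − 26.24 + 1041.6 + 147.6 = 1213.06.
∂x/∂P_z = +3, so E_xy = 3·(49.2/1213.06) ≈ 0.12.
E_xy > 0: the goods are substitutes.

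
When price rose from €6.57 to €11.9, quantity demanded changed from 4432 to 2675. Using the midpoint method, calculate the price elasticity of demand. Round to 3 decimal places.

-0.857

%Δq = (2675 − 4432)/[(4432 + 2675)/2] = -1757/3553.5 ≈ -0.4944.
%Δp = (11.9 − 6.57)/[(6.57 + 11.9)/2] = 5.33/9.235 ≈ 0.5772.
Arc elasticity E = %Δq/%Δp ≈ -0.4944/0.5772 ≈ -0.857.
|E| < 1: demand is inelastic over this range.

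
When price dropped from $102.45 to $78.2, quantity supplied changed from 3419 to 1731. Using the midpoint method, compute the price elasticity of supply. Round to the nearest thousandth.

2.442

%ΔQ = (1731 − 3419)/[(3419 + 1731)/2] = -1688/2575 ≈ -0.6555.
%ΔP = (78.2 − 102.45)/[(102.45 + 78.2)/2] = -24.25/90.325 ≈ -0.2685.
Arc elasticity E = %ΔQ/%ΔP ≈ -0.6555/-0.2685 ≈ 2.442.
|E| > 1: supply is elastic over this range.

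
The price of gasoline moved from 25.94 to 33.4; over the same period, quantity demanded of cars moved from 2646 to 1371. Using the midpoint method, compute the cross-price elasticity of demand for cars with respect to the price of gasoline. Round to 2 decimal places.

%ΔQ_x = (1371 − 2646)/[(2646+1371)/2] = -1275/2008.5 ≈ -0.6348.
%ΔP_y = (33.4 − 25.94)/[(25.94+33.4)/2] ≈ 0.2514.
E_xy = -0.6348/0.2514 ≈ -2.52.
E_xy < 0, so cars and gasoline are complements.

-2.52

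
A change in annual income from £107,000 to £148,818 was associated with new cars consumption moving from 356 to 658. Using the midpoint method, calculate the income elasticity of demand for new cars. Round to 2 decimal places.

%ΔQ = (658 − 356)/[(356+658)/2] = 302/507 ≈ 0.5957.
%ΔI = (148,818 − 107,000)/[(107,000+148,818)/2] = 41818/127909 ≈ 0.3269.
E_I = %ΔQ/%ΔI ≈ 1.82.
E_I > 1: normal good (luxury).

1.82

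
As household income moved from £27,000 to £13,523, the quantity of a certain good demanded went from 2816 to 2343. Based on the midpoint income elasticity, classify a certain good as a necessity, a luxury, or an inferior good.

necessity

%ΔQ = (2343 − 2816)/[(2816+2343)/2] = -473/2579.5 ≈ -0.1834.
%ΔM = (13,523 − 27,000)/[(27,000+13,523)/2] = -13477/20261.5 ≈ -0.6652.
E_I = %ΔQ/%ΔM ≈ 0.276.
E_I ∈ (0,1): normal good (necessity).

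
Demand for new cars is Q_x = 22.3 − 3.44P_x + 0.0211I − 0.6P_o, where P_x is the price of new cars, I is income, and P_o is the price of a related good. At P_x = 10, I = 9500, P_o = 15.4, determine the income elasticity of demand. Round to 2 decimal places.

Evaluating quantity at (P_x, I, P_o) gives Q_x = 22.3 − 3.44(10) + 0.0211(9500) − 0.6(15.4) = 22.3 − 34.4 + 200.45 − 9.24 = 179.11.
∂Q_x/∂I = +0.0211, so E_I = 0.0211·(9500/179.11) ≈ 1.12.
E_I > 1: normal good (luxury).

1.12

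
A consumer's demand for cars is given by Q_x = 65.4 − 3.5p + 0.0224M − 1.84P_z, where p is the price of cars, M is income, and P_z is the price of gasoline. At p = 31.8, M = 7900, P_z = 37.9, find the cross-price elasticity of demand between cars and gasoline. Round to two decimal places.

-1.14

Evaluating quantity at (p, M, P_z) gives Q_x = 65.4 − 3.5(31.8) + 0.0224(7900) − 1.84(37.9) = 65.4 − 111.3 + 176.96 − 69.736 = 61.324.
∂Q_x/∂P_z = −1.84, so E_xy = -1.84·(37.9/61.324) ≈ -1.14.
E_xy < 0: the goods are complements.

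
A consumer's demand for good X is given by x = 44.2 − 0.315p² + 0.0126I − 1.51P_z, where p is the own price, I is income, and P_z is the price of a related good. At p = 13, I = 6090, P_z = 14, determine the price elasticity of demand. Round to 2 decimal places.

-2.29

Substituting, x = 44.2 − 0.315(13)² + 0.0126(6090) − 1.51(14) = 44.2 − 53.235 + 76.734 − 21.14 = 46.559.
∂x/∂p = −2·0.315·p = -8.19, so E_p = -8.19·(13/46.559) ≈ -2.29.
|E_p| > 1: demand is elastic.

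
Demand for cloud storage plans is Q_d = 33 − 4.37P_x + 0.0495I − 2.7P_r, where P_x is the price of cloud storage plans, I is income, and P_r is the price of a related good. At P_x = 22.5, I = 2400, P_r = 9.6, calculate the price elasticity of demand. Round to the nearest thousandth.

At the given point, Q_d = 33 − 4.37(22.5) + 0.0495(2400) − 2.7(9.6) = 33 − 98.325 + 118.8 − 25.92 = 27.555.
∂Q_d/∂P_x = −4.37, so E_p = (−4.37)·(22.5/27.555) ≈ -3.568.
|E_p| > 1: demand is elastic.

-3.568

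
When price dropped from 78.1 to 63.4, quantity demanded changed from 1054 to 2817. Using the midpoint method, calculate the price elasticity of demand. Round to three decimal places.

%ΔQ = (2817 − 1054)/[(1054 + 2817)/2] = 1763/1935.5 ≈ 0.9109.
%Δp = (63.4 − 78.1)/[(78.1 + 63.4)/2] = -14.7/70.75 ≈ -0.2078.
Arc elasticity E = %ΔQ/%Δp ≈ 0.9109/-0.2078 ≈ -4.384.
|E| > 1: demand is elastic over this range.

-4.384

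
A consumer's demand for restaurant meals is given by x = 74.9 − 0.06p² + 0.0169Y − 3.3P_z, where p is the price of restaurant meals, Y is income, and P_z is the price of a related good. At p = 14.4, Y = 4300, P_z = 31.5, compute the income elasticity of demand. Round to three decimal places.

2.331

Evaluating quantity at (p, Y, P_z) gives x = 74.9 − 0.06(14.4)² + 0.0169(4300) − 3.3(31.5) = 74.9 − 12.4416 + 72.67 − 103.95 = 31.1784.
∂x/∂Y = +0.0169, so E_I = 0.0169·(4300/31.1784) ≈ 2.331.
E_I > 1: normal good (luxury).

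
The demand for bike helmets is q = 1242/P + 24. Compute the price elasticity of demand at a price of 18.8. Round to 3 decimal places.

-0.734

At P = 18.8, q = 90.0638.
dq/dP = −1242/P² = −3.514.
Point elasticity E = (dq/dP)·(P/q) = -3.514 × 18.8/90.0638 ≈ -0.734.
|E| < 1, so demand is inelastic at this price.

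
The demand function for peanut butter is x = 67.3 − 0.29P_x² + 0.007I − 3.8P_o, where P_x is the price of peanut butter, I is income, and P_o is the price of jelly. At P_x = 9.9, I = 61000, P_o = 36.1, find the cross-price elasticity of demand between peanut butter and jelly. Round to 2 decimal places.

-0.42

Substituting, x = 67.3 − 0.29(9.9)² + 0.007(61000) − 3.8(36.1) = 67.3 − 28.4229 + 427 − 137.18 = 328.6971.
∂x/∂P_o = −3.8, so E_xy = -3.8·(36.1/328.6971) ≈ -0.42.
E_xy < 0: the goods are complements.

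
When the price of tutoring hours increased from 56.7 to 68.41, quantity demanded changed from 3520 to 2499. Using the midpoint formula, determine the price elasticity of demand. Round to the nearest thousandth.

-1.812

%ΔQ = (2499 − 3520)/[(3520 + 2499)/2] = -1021/3009.5 ≈ -0.3393.
%ΔP = (68.41 − 56.7)/[(56.7 + 68.41)/2] = 11.71/62.555 ≈ 0.1872.
Arc elasticity E = %ΔQ/%ΔP ≈ -0.3393/0.1872 ≈ -1.812.
|E| > 1: demand is elastic over this range.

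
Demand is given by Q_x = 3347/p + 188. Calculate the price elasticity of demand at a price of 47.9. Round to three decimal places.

-0.271

At p = 47.9, Q_x = 257.8747.
dQ_x/dp = −3347/p² = −1.4588.
Point elasticity E = (dQ_x/dp)·(p/Q_x) = -1.4588 × 47.9/257.8747 ≈ -0.271.
|E| < 1, so demand is inelastic at this price.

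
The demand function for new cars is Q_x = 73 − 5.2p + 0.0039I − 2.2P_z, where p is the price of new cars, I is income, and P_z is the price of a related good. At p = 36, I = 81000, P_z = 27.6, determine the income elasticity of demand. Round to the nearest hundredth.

At the given point, Q_x = 73 − 5.2(36) + 0.0039(81000) − 2.2(27.6) = 73 − 187.2 + 315.9 − 60.72 = 140.98.
∂Q_x/∂I = +0.0039, so E_I = 0.0039·(81000/140.98) ≈ 2.24.
E_I > 1: normal good (luxury).

2.24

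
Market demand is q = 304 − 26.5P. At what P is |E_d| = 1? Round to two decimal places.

5.74

For linear demand q = a − bP, E = −bP/(a − bP). |E| = 1 ⇒ bP = a − bP ⇒ P = a/(2b).
P = 304/(2·26.5) ≈ 5.74.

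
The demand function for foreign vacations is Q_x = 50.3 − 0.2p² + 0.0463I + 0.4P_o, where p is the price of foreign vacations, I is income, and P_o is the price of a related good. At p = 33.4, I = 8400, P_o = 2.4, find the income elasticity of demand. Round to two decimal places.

At the given point, Q_x = 50.3 − 0.2(33.4)² + 0.0463(8400) + 0.4(2.4) = 50.3 − 223.112 + 388.92 + 0.96 = 217.068.
∂Q_x/∂I = +0.0463, so E_I = 0.0463·(8400/217.068) ≈ 1.79.
E_I > 1: normal good (luxury).

1.79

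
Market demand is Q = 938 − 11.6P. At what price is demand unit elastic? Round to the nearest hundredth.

For linear demand Q = a − bP, E = −bP/(a − bP). |E| = 1 ⇒ bP = a − bP ⇒ P = a/(2b).
P = 938/(2·11.6) ≈ 40.43.

40.43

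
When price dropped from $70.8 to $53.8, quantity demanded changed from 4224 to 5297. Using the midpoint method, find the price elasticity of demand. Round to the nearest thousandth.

-0.826

%Δq = (5297 − 4224)/[(4224 + 5297)/2] = 1073/4760.5 ≈ 0.2254.
%ΔP = (53.8 − 70.8)/[(70.8 + 53.8)/2] = -17/62.3 ≈ -0.2729.
Arc elasticity E = %Δq/%ΔP ≈ 0.2254/-0.2729 ≈ -0.826.
|E| < 1: demand is inelastic over this range.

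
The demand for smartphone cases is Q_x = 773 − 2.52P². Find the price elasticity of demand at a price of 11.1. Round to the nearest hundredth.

At P = 11.1, Q_x = 462.5108.
dQ_x/dP = −2·2.52·P = −55.944.
Point elasticity E = (dQ_x/dP)·(P/Q_x) = -55.944 × 11.1/462.5108 ≈ -1.34.
|E| > 1, so demand is elastic at this price.

-1.34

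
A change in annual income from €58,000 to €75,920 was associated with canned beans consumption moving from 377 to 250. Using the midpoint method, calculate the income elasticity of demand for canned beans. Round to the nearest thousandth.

-1.514

%ΔQ = (250 − 377)/[(377+250)/2] = -127/313.5 ≈ -0.4051.
%ΔI = (75,920 − 58,000)/[(58,000+75,920)/2] = 17920/66960 ≈ 0.2676.
E_I = %ΔQ/%ΔI ≈ -1.514.
E_I < 0: inferior good.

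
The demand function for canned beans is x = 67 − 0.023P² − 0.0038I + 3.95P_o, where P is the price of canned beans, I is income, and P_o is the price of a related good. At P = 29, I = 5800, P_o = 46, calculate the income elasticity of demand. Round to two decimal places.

-0.11

First evaluate x: 67 − 0.023(29)² − 0.0038(5800) + 3.95(46) = 67 − 19.343 − 22.04 + 181.7 = 207.317.
∂x/∂I = −0.0038, so E_I = -0.0038·(5800/207.317) ≈ -0.11.
E_I < 0: inferior good.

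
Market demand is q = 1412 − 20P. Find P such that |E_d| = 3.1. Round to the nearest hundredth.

Set −bP/(a − bP) = −3.1 ⇒ bP = 3.1(a − bP) ⇒ bP(1+3.1) = 3.1·a.
P = 3.1·1412/(20·4.1) ≈ 53.38.

53.38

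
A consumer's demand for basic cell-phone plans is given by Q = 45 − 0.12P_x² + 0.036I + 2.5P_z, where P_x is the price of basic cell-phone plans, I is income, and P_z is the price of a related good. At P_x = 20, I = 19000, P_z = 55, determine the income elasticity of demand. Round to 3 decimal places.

Evaluating quantity at (P_x, I, P_z) gives Q = 45 − 0.12(20)² + 0.036(19000) + 2.5(55) = 45 − 48 + 684 + 137.5 = 818.5.
∂Q/∂I = +0.036, so E_I = 0.036·(19000/818.5) ≈ 0.836.
E_I ∈ (0,1): normal good (necessity).

0.836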